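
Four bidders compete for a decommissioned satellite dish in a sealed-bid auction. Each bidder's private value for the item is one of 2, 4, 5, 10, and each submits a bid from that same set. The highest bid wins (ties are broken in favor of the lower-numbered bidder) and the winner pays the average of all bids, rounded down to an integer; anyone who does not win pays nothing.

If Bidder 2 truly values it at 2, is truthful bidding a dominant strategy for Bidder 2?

Yes

Check each profile of the others' bids and compare truth against every alternative bid.
Others bid (2, 2, 4): truth gives 0, best alternative gives -1.
Others bid (2, 4, 2): truth gives 0, best alternative gives -1.
Others bid (2, 4, 4): truth gives 0, best alternative gives -1.
Others bid (2, 2, 2): truth gives 0, best alternative gives 0.
Others bid (2, 2, 5): truth gives 0, best alternative gives 0.
Others bid (2, 2, 10): truth gives 0, best alternative gives 0.
(Remaining 58 profiles checked similarly; truth is weakly best in each.)
In every case the truthful bid is at least as good as any alternative, so it is a dominant strategy.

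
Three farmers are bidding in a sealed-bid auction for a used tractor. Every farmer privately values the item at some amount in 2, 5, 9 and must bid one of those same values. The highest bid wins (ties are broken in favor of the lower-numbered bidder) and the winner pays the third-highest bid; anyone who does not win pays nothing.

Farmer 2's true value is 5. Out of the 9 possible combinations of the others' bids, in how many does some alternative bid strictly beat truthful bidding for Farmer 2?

Others bid (2, 9): truth gives 0; bid 9 gives 3 > 0. Violating.
Others bid (5, 2): truth gives 0; bid 9 gives 3 > 0. Violating.
Others bid (2, 2): truth gives 3; no alternative beats it.
Others bid (2, 5): truth gives 3; no alternative beats it.
(Checking all 9 profiles: 2 have a profitable deviation, 7 do not.)

2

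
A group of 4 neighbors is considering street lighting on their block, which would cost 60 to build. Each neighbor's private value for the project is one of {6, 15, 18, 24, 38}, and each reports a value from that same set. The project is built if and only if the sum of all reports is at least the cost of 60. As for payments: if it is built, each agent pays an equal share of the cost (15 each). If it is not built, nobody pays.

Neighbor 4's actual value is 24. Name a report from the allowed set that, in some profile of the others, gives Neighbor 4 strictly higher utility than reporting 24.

Suppose Neighbor 1 reports 6, Neighbor 2 reports 6 and Neighbor 3 reports 15.
Report 24: project not built, utility 0.
Report 38: project built, pays 15, utility 24 - 15 = 9.
So reporting 38 beats truth here (9 > 0).

38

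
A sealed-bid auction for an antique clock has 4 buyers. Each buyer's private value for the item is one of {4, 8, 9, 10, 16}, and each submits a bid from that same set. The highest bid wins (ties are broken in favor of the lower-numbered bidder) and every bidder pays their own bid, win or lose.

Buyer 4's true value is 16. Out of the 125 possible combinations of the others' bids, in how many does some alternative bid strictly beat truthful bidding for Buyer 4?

Others bid (4, 4, 4): truth gives 0; bid 8 gives 8 > 0. Violating.
Others bid (4, 4, 8): truth gives 0; bid 9 gives 7 > 0. Violating.
Others bid (4, 4, 9): truth gives 0; bid 10 gives 6 > 0. Violating.
Others bid (4, 4, 16): truth gives -16; bid 4 gives -4 > -16. Violating.
Others bid (4, 4, 10): truth gives 0; no alternative beats it.
Others bid (4, 8, 10): truth gives 0; no alternative beats it.
(Checking all 125 profiles: 88 have a profitable deviation, 37 do not.)

88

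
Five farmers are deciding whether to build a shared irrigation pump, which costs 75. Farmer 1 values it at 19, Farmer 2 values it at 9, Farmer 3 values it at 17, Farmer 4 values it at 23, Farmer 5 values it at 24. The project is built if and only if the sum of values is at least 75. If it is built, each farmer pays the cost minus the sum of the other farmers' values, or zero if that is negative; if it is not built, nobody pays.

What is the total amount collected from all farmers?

15

Total value 92 ≥ cost 75, so it is built.
Farmer 1: others sum to 73; max(0, 75 - 73) = 2.
Farmer 2: others sum to 83; max(0, 75 - 83) = 0.
Farmer 3: others sum to 75; max(0, 75 - 75) = 0.
Farmer 4: others sum to 69; max(0, 75 - 69) = 6.
Farmer 5: others sum to 68; max(0, 75 - 68) = 7.
Total collected = 2 + 0 + 0 + 6 + 7 = 15.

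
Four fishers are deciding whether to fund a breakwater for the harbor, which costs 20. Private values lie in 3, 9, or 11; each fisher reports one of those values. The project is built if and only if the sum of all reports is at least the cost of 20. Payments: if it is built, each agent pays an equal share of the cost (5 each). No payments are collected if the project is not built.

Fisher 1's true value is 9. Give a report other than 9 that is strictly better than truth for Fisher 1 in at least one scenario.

Suppose Fisher 2 reports 3, Fisher 3 reports 3 and Fisher 4 reports 3.
Report 9: project not built, utility 0.
Report 11: project built, pays 5, utility 9 - 5 = 4.
So reporting 11 beats truth here (4 > 0).

11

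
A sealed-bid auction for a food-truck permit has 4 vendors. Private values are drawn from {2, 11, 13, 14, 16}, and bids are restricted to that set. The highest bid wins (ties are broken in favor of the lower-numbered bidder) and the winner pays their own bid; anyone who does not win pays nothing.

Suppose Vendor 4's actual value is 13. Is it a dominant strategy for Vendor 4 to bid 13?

No

Consider the case where Vendor 1 bids 2, Vendor 2 bids 2 and Vendor 3 bids 2.
Truthful bid 13: wins, pays 13, utility 13 - 13 = 0.
Bid 11 instead: wins, pays 11, utility 13 - 11 = 2.
Since 2 > 0, bidding 11 is strictly better here, so truthful bidding is not dominant.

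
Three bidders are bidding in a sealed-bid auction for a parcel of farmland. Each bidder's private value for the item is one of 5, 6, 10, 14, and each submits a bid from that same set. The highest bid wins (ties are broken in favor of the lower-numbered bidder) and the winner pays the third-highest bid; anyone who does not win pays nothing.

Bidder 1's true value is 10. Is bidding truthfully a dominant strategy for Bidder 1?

Consider the case where Bidder 2 bids 5 and Bidder 3 bids 14.
Truthful bid 10: loses, pays 0, utility 0.
Bid 14 instead: wins, pays 5, utility 10 - 5 = 5.
Since 5 > 0, bidding 14 is strictly better here, so truthful bidding is not dominant.

No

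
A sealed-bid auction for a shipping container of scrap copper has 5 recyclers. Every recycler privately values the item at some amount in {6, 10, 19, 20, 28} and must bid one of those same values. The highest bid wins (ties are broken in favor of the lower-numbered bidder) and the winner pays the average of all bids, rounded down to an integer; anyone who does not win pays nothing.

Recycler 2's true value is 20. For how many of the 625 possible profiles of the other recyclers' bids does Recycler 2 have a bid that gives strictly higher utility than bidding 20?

Others bid (6, 6, 6, 6): truth gives 12; bid 10 gives 14 > 12. Violating.
Others bid (6, 6, 6, 10): truth gives 11; bid 10 gives 13 > 11. Violating.
Others bid (6, 6, 6, 28): truth gives 0; bid 28 gives 6 > 0. Violating.
Others bid (6, 6, 10, 6): truth gives 11; bid 10 gives 13 > 11. Violating.
Others bid (6, 6, 6, 19): truth gives 9; no alternative beats it.
Others bid (6, 6, 6, 20): truth gives 9; no alternative beats it.
(Checking all 625 profiles: 176 have a profitable deviation, 449 do not.)

176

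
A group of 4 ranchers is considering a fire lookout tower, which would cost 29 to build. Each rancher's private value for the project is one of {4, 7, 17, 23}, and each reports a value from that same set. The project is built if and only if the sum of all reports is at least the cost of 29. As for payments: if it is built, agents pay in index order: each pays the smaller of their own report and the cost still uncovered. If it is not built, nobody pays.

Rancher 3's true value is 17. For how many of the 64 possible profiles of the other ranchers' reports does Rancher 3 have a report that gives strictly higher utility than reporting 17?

24

Others report (4, 4, 17): truth gives 0; report 4 gives 13 > 0. Violating.
Others report (4, 4, 23): truth gives 0; report 4 gives 13 > 0. Violating.
Others report (4, 7, 17): truth gives 0; report 4 gives 13 > 0. Violating.
Others report (4, 7, 23): truth gives 0; report 4 gives 13 > 0. Violating.
Others report (4, 4, 4): truth gives 0; no alternative beats it.
Others report (4, 4, 7): truth gives 0; no alternative beats it.
(Checking all 64 profiles: 24 have a profitable deviation, 40 do not.)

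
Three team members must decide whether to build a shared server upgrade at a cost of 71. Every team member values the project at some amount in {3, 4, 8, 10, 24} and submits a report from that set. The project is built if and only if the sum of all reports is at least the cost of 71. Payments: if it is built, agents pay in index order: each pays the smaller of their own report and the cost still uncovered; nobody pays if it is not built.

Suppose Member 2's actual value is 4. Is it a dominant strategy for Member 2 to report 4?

Check each profile of the others' reports and compare truth against every alternative report.
Others report (3, 3): truth gives 0, best alternative gives 0.
Others report (3, 4): truth gives 0, best alternative gives 0.
Others report (3, 8): truth gives 0, best alternative gives 0.
Others report (3, 10): truth gives 0, best alternative gives 0.
Others report (3, 24): truth gives 0, best alternative gives 0.
Others report (4, 3): truth gives 0, best alternative gives 0.
(Remaining 19 profiles checked similarly; truth is weakly best in each.)
In every case the truthful report is at least as good as any alternative, so it is a dominant strategy.

Yes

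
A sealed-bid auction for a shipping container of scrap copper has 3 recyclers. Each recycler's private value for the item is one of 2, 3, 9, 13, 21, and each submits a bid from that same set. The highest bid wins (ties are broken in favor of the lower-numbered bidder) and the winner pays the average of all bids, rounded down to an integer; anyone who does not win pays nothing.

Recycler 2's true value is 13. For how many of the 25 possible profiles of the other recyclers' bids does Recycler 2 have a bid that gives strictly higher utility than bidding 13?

8

Others bid (2, 2): truth gives 8; bid 3 gives 11 > 8. Violating.
Others bid (2, 3): truth gives 7; bid 3 gives 11 > 7. Violating.
Others bid (2, 9): truth gives 5; bid 9 gives 7 > 5. Violating.
Others bid (3, 2): truth gives 7; bid 9 gives 9 > 7. Violating.
Others bid (2, 13): truth gives 4; no alternative beats it.
Others bid (2, 21): truth gives 0; no alternative beats it.
(Checking all 25 profiles: 8 have a profitable deviation, 17 do not.)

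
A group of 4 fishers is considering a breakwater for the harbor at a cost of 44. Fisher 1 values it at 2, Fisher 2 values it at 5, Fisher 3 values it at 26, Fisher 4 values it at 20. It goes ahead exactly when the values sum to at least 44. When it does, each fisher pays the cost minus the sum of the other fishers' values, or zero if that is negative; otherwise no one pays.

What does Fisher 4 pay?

11

Total value 53 ≥ cost 44, so the project is built.
The other fishers' values sum to 33.
Cost minus that sum is 44 - 33 = 11.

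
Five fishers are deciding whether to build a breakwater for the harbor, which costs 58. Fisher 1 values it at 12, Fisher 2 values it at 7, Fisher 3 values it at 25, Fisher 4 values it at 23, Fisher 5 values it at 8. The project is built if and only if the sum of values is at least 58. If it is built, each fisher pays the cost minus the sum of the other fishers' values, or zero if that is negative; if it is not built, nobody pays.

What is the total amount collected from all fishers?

14

Total value 75 ≥ cost 58, so it is built.
Fisher 1: others sum to 63; max(0, 58 - 63) = 0.
Fisher 2: others sum to 68; max(0, 58 - 68) = 0.
Fisher 3: others sum to 50; max(0, 58 - 50) = 8.
Fisher 4: others sum to 52; max(0, 58 - 52) = 6.
Fisher 5: others sum to 67; max(0, 58 - 67) = 0.
Total collected = 0 + 0 + 8 + 6 + 0 = 14.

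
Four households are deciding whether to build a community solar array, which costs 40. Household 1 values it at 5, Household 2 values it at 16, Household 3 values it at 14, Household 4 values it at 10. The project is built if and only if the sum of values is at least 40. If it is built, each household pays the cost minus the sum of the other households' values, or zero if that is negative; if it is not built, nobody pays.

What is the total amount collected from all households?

25

Total value 45 ≥ cost 40, so it is built.
Household 1: others sum to 40; max(0, 40 - 40) = 0.
Household 2: others sum to 29; max(0, 40 - 29) = 11.
Household 3: others sum to 31; max(0, 40 - 31) = 9.
Household 4: others sum to 35; max(0, 40 - 35) = 5.
Total collected = 0 + 11 + 9 + 5 = 25.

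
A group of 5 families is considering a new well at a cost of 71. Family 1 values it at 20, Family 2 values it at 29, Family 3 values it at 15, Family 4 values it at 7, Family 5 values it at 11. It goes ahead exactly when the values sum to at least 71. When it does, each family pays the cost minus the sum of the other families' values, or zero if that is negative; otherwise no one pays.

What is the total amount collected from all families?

31

Total value 82 ≥ cost 71, so it is built.
Family 1: others sum to 62; max(0, 71 - 62) = 9.
Family 2: others sum to 53; max(0, 71 - 53) = 18.
Family 3: others sum to 67; max(0, 71 - 67) = 4.
Family 4: others sum to 75; max(0, 71 - 75) = 0.
Family 5: others sum to 71; max(0, 71 - 71) = 0.
Total collected = 9 + 18 + 4 + 0 + 0 = 31.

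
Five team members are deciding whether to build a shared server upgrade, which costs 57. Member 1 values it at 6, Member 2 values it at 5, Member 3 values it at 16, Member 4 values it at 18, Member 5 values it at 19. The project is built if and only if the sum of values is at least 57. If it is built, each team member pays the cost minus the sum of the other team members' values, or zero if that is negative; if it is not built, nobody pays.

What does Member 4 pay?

11

Total value 64 ≥ cost 57, so the project is built.
The other team members' values sum to 46.
Cost minus that sum is 57 - 46 = 11.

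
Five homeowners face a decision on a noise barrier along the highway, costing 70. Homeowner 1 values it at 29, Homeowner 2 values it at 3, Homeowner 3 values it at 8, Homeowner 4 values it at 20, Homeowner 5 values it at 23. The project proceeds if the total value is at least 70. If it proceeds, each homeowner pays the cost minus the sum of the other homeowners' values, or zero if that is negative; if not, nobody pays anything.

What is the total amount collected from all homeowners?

Total value 83 ≥ cost 70, so it is built.
Homeowner 1: others sum to 54; max(0, 70 - 54) = 16.
Homeowner 2: others sum to 80; max(0, 70 - 80) = 0.
Homeowner 3: others sum to 75; max(0, 70 - 75) = 0.
Homeowner 4: others sum to 63; max(0, 70 - 63) = 7.
Homeowner 5: others sum to 60; max(0, 70 - 60) = 10.
Total collected = 16 + 0 + 0 + 7 + 10 = 33.

33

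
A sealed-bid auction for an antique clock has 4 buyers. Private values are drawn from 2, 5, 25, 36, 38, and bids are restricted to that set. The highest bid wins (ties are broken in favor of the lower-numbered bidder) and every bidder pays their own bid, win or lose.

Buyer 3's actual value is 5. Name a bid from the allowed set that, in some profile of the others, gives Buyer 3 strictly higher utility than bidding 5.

Suppose Buyer 1 bids 2, Buyer 2 bids 2 and Buyer 4 bids 25.
Bid 5: loses but pays 5, utility -5.
Bid 2: loses but pays 2, utility -2.
So bidding 2 beats truth here (-2 > -5).

2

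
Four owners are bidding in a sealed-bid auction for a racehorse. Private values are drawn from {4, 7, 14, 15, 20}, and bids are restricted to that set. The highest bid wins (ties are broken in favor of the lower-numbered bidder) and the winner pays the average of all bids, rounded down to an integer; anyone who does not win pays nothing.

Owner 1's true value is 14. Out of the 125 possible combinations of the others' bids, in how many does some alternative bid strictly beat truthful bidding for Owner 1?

50

Others bid (4, 4, 4): truth gives 8; bid 4 gives 10 > 8. Violating.
Others bid (4, 4, 7): truth gives 7; bid 7 gives 9 > 7. Violating.
Others bid (4, 4, 15): truth gives 0; bid 15 gives 5 > 0. Violating.
Others bid (4, 4, 20): truth gives 0; bid 20 gives 2 > 0. Violating.
Others bid (4, 4, 14): truth gives 5; no alternative beats it.
Others bid (4, 7, 14): truth gives 5; no alternative beats it.
(Checking all 125 profiles: 50 have a profitable deviation, 75 do not.)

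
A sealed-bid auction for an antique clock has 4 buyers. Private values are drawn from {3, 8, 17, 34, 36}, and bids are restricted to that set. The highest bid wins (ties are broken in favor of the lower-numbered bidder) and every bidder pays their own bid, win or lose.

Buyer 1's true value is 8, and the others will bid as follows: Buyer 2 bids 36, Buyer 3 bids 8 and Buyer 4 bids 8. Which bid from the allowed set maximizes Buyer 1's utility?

3

Bid 3: loses but pays 3, utility -3.
Bid 8: loses but pays 8, utility -8.
Bid 17: loses but pays 17, utility -17.
Bid 34: loses but pays 34, utility -34.
Bid 36: wins, pays 36, utility 8 - 36 = -28.
The best choice is 3 with utility -3.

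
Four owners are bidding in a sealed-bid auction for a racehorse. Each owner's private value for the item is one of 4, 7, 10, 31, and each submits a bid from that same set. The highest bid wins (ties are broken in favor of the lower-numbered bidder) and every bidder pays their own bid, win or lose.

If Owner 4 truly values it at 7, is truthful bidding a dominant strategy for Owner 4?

Consider the case where Owner 1 bids 4, Owner 2 bids 4 and Owner 3 bids 7.
Truthful bid 7: loses but pays 7, utility -7.
Bid 4 instead: loses but pays 4, utility -4.
Since -4 > -7, bidding 4 is strictly better here, so truthful bidding is not dominant.

No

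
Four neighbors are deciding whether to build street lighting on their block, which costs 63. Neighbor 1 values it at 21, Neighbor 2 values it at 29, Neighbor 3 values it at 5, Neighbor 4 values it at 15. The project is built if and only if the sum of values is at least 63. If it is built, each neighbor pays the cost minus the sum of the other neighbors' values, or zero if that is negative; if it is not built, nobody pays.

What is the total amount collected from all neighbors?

44

Total value 70 ≥ cost 63, so it is built.
Neighbor 1: others sum to 49; max(0, 63 - 49) = 14.
Neighbor 2: others sum to 41; max(0, 63 - 41) = 22.
Neighbor 3: others sum to 65; max(0, 63 - 65) = 0.
Neighbor 4: others sum to 55; max(0, 63 - 55) = 8.
Total collected = 14 + 22 + 0 + 8 = 44.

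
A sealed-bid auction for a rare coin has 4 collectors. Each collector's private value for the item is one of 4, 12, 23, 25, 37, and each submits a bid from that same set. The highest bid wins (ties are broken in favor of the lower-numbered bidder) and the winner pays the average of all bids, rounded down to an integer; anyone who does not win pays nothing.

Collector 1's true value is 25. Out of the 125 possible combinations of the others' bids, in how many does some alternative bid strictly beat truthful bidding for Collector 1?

Others bid (4, 4, 4): truth gives 16; bid 4 gives 21 > 16. Violating.
Others bid (4, 4, 12): truth gives 14; bid 12 gives 17 > 14. Violating.
Others bid (4, 4, 23): truth gives 11; bid 23 gives 12 > 11. Violating.
Others bid (4, 4, 37): truth gives 0; bid 37 gives 5 > 0. Violating.
Others bid (4, 4, 25): truth gives 11; no alternative beats it.
Others bid (4, 12, 25): truth gives 9; no alternative beats it.
(Checking all 125 profiles: 32 have a profitable deviation, 93 do not.)

32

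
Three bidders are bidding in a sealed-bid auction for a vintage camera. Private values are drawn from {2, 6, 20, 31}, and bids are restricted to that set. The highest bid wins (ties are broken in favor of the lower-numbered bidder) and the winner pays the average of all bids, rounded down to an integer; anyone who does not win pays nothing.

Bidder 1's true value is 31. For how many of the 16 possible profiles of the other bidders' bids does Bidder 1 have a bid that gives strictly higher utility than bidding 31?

9

Others bid (2, 2): truth gives 20; bid 2 gives 29 > 20. Violating.
Others bid (2, 6): truth gives 18; bid 6 gives 27 > 18. Violating.
Others bid (2, 20): truth gives 14; bid 20 gives 17 > 14. Violating.
Others bid (6, 2): truth gives 18; bid 6 gives 27 > 18. Violating.
Others bid (2, 31): truth gives 10; no alternative beats it.
Others bid (6, 31): truth gives 9; no alternative beats it.
(Checking all 16 profiles: 9 have a profitable deviation, 7 do not.)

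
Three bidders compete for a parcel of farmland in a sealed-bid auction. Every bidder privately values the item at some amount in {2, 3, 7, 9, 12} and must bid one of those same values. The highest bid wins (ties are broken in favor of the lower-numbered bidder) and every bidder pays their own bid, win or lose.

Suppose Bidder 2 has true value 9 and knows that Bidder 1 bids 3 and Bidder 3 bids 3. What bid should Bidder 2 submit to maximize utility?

Bid 2: loses but pays 2, utility -2.
Bid 3: loses but pays 3, utility -3.
Bid 7: wins, pays 7, utility 9 - 7 = 2.
Bid 9: wins, pays 9, utility 9 - 9 = 0.
Bid 12: wins, pays 12, utility 9 - 12 = -3.
The best choice is 7 with utility 2.

7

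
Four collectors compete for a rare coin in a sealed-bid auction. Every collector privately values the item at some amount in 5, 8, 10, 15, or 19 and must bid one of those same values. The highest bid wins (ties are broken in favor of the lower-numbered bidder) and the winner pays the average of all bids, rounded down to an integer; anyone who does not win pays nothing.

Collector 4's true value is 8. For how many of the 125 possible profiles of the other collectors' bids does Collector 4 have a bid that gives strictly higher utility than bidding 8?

6

Others bid (5, 5, 8): truth gives 0; bid 10 gives 1 > 0. Violating.
Others bid (5, 8, 5): truth gives 0; bid 10 gives 1 > 0. Violating.
Others bid (5, 8, 8): truth gives 0; bid 10 gives 1 > 0. Violating.
Others bid (8, 5, 5): truth gives 0; bid 10 gives 1 > 0. Violating.
Others bid (5, 5, 5): truth gives 3; no alternative beats it.
Others bid (5, 5, 10): truth gives 0; no alternative beats it.
(Checking all 125 profiles: 6 have a profitable deviation, 119 do not.)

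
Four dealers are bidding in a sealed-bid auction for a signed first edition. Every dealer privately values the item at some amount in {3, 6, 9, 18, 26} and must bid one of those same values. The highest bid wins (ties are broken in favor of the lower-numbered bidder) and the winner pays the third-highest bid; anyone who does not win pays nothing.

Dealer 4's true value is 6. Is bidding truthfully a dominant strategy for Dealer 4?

No

Consider the case where Dealer 1 bids 3, Dealer 2 bids 3 and Dealer 3 bids 6.
Truthful bid 6: loses, pays 0, utility 0.
Bid 9 instead: wins, pays 3, utility 6 - 3 = 3.
Since 3 > 0, bidding 9 is strictly better here, so truthful bidding is not dominant.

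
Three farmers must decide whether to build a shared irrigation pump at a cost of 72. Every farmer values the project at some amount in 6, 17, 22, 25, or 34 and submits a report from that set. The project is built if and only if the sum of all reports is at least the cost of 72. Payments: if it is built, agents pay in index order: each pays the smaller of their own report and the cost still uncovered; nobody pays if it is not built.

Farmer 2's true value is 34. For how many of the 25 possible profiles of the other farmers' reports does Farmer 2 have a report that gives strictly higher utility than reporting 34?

10

Others report (17, 34): truth gives 0; report 22 gives 12 > 0. Violating.
Others report (22, 25): truth gives 0; report 25 gives 9 > 0. Violating.
Others report (22, 34): truth gives 0; report 17 gives 17 > 0. Violating.
Others report (25, 22): truth gives 0; report 25 gives 9 > 0. Violating.
Others report (6, 6): truth gives 0; no alternative beats it.
Others report (6, 17): truth gives 0; no alternative beats it.
(Checking all 25 profiles: 10 have a profitable deviation, 15 do not.)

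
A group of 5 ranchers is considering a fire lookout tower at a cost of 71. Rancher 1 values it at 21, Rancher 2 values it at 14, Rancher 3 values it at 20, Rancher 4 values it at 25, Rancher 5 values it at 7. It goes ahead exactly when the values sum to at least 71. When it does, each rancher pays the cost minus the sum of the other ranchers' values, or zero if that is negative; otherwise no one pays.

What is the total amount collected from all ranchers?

18

Total value 87 ≥ cost 71, so it is built.
Rancher 1: others sum to 66; max(0, 71 - 66) = 5.
Rancher 2: others sum to 73; max(0, 71 - 73) = 0.
Rancher 3: others sum to 67; max(0, 71 - 67) = 4.
Rancher 4: others sum to 62; max(0, 71 - 62) = 9.
Rancher 5: others sum to 80; max(0, 71 - 80) = 0.
Total collected = 5 + 0 + 4 + 9 + 0 = 18.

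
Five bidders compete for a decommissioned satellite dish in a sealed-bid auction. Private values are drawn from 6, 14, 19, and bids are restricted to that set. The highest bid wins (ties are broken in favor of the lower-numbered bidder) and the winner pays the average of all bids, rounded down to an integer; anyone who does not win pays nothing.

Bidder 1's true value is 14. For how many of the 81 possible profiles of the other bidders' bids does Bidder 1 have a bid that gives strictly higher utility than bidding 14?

23

Others bid (6, 6, 6, 6): truth gives 7; bid 6 gives 8 > 7. Violating.
Others bid (6, 6, 6, 19): truth gives 0; bid 19 gives 3 > 0. Violating.
Others bid (6, 6, 14, 19): truth gives 0; bid 19 gives 2 > 0. Violating.
Others bid (6, 6, 19, 6): truth gives 0; bid 19 gives 3 > 0. Violating.
Others bid (6, 6, 6, 14): truth gives 5; no alternative beats it.
Others bid (6, 6, 14, 6): truth gives 5; no alternative beats it.
(Checking all 81 profiles: 23 have a profitable deviation, 58 do not.)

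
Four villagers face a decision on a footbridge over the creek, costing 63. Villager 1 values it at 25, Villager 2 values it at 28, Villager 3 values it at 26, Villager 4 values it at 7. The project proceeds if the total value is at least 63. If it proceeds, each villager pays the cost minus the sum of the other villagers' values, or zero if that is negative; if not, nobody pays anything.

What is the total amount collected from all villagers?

Total value 86 ≥ cost 63, so it is built.
Villager 1: others sum to 61; max(0, 63 - 61) = 2.
Villager 2: others sum to 58; max(0, 63 - 58) = 5.
Villager 3: others sum to 60; max(0, 63 - 60) = 3.
Villager 4: others sum to 79; max(0, 63 - 79) = 0.
Total collected = 2 + 5 + 3 + 0 = 10.

10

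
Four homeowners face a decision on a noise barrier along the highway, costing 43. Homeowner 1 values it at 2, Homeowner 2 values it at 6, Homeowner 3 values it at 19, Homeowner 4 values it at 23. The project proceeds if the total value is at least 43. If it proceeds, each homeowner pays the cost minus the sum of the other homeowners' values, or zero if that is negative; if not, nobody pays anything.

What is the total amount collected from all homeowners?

28

Total value 50 ≥ cost 43, so it is built.
Homeowner 1: others sum to 48; max(0, 43 - 48) = 0.
Homeowner 2: others sum to 44; max(0, 43 - 44) = 0.
Homeowner 3: others sum to 31; max(0, 43 - 31) = 12.
Homeowner 4: others sum to 27; max(0, 43 - 27) = 16.
Total collected = 0 + 0 + 12 + 16 = 28.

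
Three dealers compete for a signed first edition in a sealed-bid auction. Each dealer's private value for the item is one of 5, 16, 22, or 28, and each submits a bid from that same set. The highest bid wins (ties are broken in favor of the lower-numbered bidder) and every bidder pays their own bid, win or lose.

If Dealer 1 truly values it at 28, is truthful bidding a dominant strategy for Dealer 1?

Consider the case where Dealer 2 bids 5 and Dealer 3 bids 5.
Truthful bid 28: wins, pays 28, utility 28 - 28 = 0.
Bid 5 instead: wins, pays 5, utility 28 - 5 = 23.
Since 23 > 0, bidding 5 is strictly better here, so truthful bidding is not dominant.

No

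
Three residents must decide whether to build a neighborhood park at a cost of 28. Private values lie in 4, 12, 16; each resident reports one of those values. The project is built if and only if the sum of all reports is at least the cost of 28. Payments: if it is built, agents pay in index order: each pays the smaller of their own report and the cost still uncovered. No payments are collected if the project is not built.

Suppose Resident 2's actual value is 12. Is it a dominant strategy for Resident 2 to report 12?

Consider the case where Resident 1 reports 12 and Resident 3 reports 12.
Truthful report 12: project built, pays 12, utility 12 - 12 = 0.
Report 4 instead: project built, pays 4, utility 12 - 4 = 8.
Since 8 > 0, reporting 4 is strictly better here, so truthful reporting is not dominant.

No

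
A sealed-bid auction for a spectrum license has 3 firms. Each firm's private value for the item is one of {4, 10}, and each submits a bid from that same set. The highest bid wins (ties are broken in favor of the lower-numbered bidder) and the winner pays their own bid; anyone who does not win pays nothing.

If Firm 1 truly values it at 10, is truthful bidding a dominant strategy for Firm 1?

No

Consider the case where Firm 2 bids 4 and Firm 3 bids 4.
Truthful bid 10: wins, pays 10, utility 10 - 10 = 0.
Bid 4 instead: wins, pays 4, utility 10 - 4 = 6.
Since 6 > 0, bidding 4 is strictly better here, so truthful bidding is not dominant.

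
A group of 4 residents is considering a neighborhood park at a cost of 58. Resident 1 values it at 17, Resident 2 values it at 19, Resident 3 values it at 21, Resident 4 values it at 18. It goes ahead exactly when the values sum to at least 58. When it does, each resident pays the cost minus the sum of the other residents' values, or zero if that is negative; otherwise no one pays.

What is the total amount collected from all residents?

Total value 75 ≥ cost 58, so it is built.
Resident 1: others sum to 58; max(0, 58 - 58) = 0.
Resident 2: others sum to 56; max(0, 58 - 56) = 2.
Resident 3: others sum to 54; max(0, 58 - 54) = 4.
Resident 4: others sum to 57; max(0, 58 - 57) = 1.
Total collected = 0 + 2 + 4 + 1 = 7.

7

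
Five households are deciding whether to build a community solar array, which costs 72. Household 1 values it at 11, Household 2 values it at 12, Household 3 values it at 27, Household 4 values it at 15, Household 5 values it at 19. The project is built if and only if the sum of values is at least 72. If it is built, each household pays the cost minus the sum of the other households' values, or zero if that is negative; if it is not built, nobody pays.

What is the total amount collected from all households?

Total value 84 ≥ cost 72, so it is built.
Household 1: others sum to 73; max(0, 72 - 73) = 0.
Household 2: others sum to 72; max(0, 72 - 72) = 0.
Household 3: others sum to 57; max(0, 72 - 57) = 15.
Household 4: others sum to 69; max(0, 72 - 69) = 3.
Household 5: others sum to 65; max(0, 72 - 65) = 7.
Total collected = 0 + 0 + 15 + 3 + 7 = 25.

25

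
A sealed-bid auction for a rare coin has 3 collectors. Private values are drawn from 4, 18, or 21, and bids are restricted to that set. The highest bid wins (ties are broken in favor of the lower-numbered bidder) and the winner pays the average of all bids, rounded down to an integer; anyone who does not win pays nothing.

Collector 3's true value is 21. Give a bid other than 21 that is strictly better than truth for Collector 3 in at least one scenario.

18

Suppose Collector 1 bids 4 and Collector 2 bids 4.
Bid 21: wins, pays 9, utility 21 - 9 = 12.
Bid 18: wins, pays 8, utility 21 - 8 = 13.
So bidding 18 beats truth here (13 > 12).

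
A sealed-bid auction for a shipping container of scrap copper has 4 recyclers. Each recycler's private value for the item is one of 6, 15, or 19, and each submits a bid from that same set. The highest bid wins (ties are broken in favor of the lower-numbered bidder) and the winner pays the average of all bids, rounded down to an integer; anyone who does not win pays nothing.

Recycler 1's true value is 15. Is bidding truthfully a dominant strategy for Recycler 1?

No

Consider the case where Recycler 2 bids 6, Recycler 3 bids 6 and Recycler 4 bids 6.
Truthful bid 15: wins, pays 8, utility 15 - 8 = 7.
Bid 6 instead: wins, pays 6, utility 15 - 6 = 9.
Since 9 > 7, bidding 6 is strictly better here, so truthful bidding is not dominant.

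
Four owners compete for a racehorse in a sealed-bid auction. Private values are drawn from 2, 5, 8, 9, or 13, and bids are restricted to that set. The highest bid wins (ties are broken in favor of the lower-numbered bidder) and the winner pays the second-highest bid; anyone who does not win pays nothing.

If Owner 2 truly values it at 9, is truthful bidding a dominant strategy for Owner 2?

Check each profile of the others' bids and compare truth against every alternative bid.
Others bid (2, 2, 2): truth gives 7, best alternative gives 7.
Others bid (2, 2, 5): truth gives 4, best alternative gives 4.
Others bid (2, 5, 2): truth gives 4, best alternative gives 4.
Others bid (2, 5, 5): truth gives 4, best alternative gives 4.
Others bid (5, 2, 2): truth gives 4, best alternative gives 4.
Others bid (5, 2, 5): truth gives 4, best alternative gives 4.
(Remaining 119 profiles checked similarly; truth is weakly best in each.)
In every case the truthful bid is at least as good as any alternative, so it is a dominant strategy.

Yes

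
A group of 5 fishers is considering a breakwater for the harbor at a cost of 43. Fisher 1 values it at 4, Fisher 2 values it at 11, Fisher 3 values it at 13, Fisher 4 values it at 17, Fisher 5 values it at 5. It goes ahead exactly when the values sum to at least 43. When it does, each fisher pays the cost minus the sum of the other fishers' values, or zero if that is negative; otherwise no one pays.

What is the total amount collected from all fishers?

Total value 50 ≥ cost 43, so it is built.
Fisher 1: others sum to 46; max(0, 43 - 46) = 0.
Fisher 2: others sum to 39; max(0, 43 - 39) = 4.
Fisher 3: others sum to 37; max(0, 43 - 37) = 6.
Fisher 4: others sum to 33; max(0, 43 - 33) = 10.
Fisher 5: others sum to 45; max(0, 43 - 45) = 0.
Total collected = 0 + 4 + 6 + 10 + 0 = 20.

20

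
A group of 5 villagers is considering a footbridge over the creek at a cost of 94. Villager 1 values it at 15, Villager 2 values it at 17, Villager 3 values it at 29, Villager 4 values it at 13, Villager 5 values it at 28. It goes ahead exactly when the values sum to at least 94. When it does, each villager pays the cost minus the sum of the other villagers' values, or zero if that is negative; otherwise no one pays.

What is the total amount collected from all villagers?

62

Total value 102 ≥ cost 94, so it is built.
Villager 1: others sum to 87; max(0, 94 - 87) = 7.
Villager 2: others sum to 85; max(0, 94 - 85) = 9.
Villager 3: others sum to 73; max(0, 94 - 73) = 21.
Villager 4: others sum to 89; max(0, 94 - 89) = 5.
Villager 5: others sum to 74; max(0, 94 - 74) = 20.
Total collected = 7 + 9 + 21 + 5 + 20 = 62.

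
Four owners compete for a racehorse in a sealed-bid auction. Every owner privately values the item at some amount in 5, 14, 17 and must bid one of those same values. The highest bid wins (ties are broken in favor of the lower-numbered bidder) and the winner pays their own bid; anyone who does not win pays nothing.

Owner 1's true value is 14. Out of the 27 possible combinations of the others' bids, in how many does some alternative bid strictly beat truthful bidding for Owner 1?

1

Others bid (5, 5, 5): truth gives 0; bid 5 gives 9 > 0. Violating.
Others bid (5, 5, 14): truth gives 0; no alternative beats it.
Others bid (5, 5, 17): truth gives 0; no alternative beats it.
(Checking all 27 profiles: 1 has a profitable deviation, 26 do not.)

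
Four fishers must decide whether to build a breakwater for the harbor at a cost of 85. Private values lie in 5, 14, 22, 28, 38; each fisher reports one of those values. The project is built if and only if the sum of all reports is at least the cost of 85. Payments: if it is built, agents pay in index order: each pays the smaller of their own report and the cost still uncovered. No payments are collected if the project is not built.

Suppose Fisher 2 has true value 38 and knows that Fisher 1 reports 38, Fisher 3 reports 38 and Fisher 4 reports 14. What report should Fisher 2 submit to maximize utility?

5

Report 5: project built, pays 5, utility 38 - 5 = 33.
Report 14: project built, pays 14, utility 38 - 14 = 24.
Report 22: project built, pays 22, utility 38 - 22 = 16.
Report 28: project built, pays 28, utility 38 - 28 = 10.
Report 38: project built, pays 38, utility 38 - 38 = 0.
The best choice is 5 with utility 33.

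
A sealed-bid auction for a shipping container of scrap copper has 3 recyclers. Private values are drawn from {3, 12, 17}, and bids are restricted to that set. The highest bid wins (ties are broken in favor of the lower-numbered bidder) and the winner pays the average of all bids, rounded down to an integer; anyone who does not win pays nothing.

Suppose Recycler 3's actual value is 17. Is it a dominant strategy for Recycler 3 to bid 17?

No

Consider the case where Recycler 1 bids 3 and Recycler 2 bids 3.
Truthful bid 17: wins, pays 7, utility 17 - 7 = 10.
Bid 12 instead: wins, pays 6, utility 17 - 6 = 11.
Since 11 > 10, bidding 12 is strictly better here, so truthful bidding is not dominant.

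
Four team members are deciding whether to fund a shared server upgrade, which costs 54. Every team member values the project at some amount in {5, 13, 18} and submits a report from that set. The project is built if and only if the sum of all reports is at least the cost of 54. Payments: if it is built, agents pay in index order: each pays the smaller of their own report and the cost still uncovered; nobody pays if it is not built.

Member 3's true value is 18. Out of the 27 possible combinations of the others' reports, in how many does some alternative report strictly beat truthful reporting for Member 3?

Others report (5, 18, 18): truth gives 0; report 13 gives 5 > 0. Violating.
Others report (13, 13, 18): truth gives 0; report 13 gives 5 > 0. Violating.
Others report (13, 18, 13): truth gives 0; report 13 gives 5 > 0. Violating.
Others report (13, 18, 18): truth gives 0; report 5 gives 13 > 0. Violating.
Others report (5, 5, 5): truth gives 0; no alternative beats it.
Others report (5, 5, 13): truth gives 0; no alternative beats it.
(Checking all 27 profiles: 10 have a profitable deviation, 17 do not.)

10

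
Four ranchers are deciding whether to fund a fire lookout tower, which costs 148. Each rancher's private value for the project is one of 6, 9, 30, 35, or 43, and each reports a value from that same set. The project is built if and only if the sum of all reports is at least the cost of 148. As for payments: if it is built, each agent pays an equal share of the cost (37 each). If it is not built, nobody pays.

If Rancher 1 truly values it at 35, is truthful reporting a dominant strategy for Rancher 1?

Consider the case where Rancher 2 reports 30, Rancher 3 reports 43 and Rancher 4 reports 43.
Truthful report 35: project built, pays 37, utility 35 - 37 = -2.
Report 6 instead: project not built, utility 0.
Since 0 > -2, reporting 6 is strictly better here, so truthful reporting is not dominant.

No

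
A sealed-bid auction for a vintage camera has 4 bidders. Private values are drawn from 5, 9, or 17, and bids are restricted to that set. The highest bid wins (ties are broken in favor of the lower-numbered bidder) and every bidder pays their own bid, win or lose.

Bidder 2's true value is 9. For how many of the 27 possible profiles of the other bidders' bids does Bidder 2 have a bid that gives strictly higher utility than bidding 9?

Others bid (5, 5, 17): truth gives -9; bid 5 gives -5 > -9. Violating.
Others bid (5, 9, 17): truth gives -9; bid 5 gives -5 > -9. Violating.
Others bid (5, 17, 5): truth gives -9; bid 5 gives -5 > -9. Violating.
Others bid (5, 17, 9): truth gives -9; bid 5 gives -5 > -9. Violating.
Others bid (5, 5, 5): truth gives 0; no alternative beats it.
Others bid (5, 5, 9): truth gives 0; no alternative beats it.
(Checking all 27 profiles: 23 have a profitable deviation, 4 do not.)

23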